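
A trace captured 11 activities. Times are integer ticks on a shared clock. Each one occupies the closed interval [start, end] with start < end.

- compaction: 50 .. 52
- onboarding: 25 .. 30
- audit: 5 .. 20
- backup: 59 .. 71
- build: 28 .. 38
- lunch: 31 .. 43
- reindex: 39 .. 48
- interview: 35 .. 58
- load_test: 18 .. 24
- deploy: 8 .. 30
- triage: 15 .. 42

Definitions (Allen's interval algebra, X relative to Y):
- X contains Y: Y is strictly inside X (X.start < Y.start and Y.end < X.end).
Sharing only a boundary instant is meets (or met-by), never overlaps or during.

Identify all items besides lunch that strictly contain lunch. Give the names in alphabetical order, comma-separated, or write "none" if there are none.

Target lunch = [31, 43].
audit [5, 20] → before → no.
backup [59, 71] → after → no.
build [28, 38] → overlaps → no.
compaction [50, 52] → after → no.
deploy [8, 30] → before → no.
interview [35, 58] → overlapped-by → no.
load_test [18, 24] → before → no.
onboarding [25, 30] → before → no.
reindex [39, 48] → overlapped-by → no.
triage [15, 42] → overlaps → no.
Result: none.

none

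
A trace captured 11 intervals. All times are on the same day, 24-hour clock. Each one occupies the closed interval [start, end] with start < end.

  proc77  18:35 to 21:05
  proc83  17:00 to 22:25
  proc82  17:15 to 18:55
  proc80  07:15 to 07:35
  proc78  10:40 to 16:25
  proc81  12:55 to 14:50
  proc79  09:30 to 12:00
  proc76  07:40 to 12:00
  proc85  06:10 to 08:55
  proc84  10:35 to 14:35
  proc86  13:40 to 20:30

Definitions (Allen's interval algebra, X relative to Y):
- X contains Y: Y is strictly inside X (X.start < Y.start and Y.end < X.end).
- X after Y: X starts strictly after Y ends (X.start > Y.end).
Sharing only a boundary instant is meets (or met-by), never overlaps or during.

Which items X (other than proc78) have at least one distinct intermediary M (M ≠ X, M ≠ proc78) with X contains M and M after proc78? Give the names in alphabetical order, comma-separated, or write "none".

proc83, proc86

Target proc78 = [10:40, 16:25].
Intermediaries M with M after proc78: proc77, proc82, proc83.
Via proc77 — items with X contains proc77: proc83.
Via proc82 — items with X contains proc82: proc83, proc86.
Via proc83 — items with X contains proc83: none.
Union: proc83, proc86.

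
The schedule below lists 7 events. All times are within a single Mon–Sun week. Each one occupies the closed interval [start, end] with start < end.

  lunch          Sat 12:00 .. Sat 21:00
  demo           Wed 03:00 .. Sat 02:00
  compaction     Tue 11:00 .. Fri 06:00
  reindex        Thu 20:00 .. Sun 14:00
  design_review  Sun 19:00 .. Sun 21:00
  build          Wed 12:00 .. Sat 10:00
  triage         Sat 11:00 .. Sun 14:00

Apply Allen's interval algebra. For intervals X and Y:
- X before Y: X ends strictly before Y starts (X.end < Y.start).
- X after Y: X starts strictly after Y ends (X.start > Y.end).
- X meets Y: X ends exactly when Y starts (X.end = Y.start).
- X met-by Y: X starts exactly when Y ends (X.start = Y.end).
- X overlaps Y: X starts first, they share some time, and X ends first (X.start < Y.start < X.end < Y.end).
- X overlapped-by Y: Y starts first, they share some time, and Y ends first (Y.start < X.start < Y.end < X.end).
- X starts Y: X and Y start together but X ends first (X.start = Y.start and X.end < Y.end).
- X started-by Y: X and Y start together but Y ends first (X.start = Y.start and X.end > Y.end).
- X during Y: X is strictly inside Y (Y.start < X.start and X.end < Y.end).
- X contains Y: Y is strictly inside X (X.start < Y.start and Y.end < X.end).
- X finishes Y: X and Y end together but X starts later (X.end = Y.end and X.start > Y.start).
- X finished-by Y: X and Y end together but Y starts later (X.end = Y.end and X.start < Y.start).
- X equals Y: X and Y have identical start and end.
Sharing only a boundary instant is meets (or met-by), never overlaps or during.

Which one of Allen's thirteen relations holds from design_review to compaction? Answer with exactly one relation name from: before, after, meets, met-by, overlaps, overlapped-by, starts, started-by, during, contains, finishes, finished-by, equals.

design_review = [Sun 19:00, Sun 21:00]; compaction = [Tue 11:00, Fri 06:00].
Compare endpoints: design_review.start > compaction.start, design_review.start > compaction.end, design_review.end > compaction.start, design_review.end > compaction.end.
That pattern is 'after'.

after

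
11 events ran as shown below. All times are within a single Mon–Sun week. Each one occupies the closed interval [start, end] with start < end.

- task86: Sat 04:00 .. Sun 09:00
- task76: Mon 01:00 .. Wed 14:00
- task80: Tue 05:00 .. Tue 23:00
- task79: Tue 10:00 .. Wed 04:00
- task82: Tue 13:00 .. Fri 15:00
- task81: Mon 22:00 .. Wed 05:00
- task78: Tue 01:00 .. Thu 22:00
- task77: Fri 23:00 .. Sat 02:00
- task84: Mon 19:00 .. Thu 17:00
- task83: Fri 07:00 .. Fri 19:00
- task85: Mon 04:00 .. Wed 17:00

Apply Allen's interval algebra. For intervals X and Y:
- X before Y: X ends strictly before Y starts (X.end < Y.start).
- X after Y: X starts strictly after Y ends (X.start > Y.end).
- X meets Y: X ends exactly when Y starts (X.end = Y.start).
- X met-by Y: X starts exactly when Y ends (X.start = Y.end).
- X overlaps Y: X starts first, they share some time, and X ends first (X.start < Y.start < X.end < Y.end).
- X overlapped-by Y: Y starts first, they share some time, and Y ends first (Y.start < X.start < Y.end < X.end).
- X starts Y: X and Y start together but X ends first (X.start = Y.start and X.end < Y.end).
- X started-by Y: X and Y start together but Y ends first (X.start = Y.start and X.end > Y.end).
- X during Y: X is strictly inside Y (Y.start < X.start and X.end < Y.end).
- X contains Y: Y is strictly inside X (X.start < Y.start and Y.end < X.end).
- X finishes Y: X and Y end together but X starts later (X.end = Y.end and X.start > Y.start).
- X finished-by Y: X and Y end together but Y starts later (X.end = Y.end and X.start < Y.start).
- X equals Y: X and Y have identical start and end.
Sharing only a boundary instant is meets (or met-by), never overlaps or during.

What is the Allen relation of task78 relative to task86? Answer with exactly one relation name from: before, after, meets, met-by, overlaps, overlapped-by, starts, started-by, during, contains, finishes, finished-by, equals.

task78 = [Tue 01:00, Thu 22:00]; task86 = [Sat 04:00, Sun 09:00].
Compare endpoints: task78.start < task86.start, task78.start < task86.end, task78.end < task86.start, task78.end < task86.end.
That pattern is 'before'.

before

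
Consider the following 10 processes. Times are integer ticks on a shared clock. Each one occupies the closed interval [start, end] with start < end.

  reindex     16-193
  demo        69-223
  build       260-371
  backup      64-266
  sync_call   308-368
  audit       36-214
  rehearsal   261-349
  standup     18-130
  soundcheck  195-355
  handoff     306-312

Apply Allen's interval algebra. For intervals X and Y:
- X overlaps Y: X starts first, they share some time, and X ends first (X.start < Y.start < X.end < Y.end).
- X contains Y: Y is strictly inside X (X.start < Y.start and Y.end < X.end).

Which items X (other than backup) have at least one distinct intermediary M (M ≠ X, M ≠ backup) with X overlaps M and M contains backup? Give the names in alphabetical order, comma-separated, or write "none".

Target backup = [64, 266].
Intermediaries M with M contains backup: none.
Union: none.

none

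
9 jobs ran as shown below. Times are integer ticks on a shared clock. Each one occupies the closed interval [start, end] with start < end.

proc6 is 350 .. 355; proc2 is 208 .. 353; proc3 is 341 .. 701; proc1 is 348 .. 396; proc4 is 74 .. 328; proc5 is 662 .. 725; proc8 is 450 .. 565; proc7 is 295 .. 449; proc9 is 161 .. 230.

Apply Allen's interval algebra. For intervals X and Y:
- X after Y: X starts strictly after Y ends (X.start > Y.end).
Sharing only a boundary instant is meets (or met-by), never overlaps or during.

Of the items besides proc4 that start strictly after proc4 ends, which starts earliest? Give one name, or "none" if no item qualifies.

proc3

Target proc4 = [74, 328].
proc1 [348, 396] → after → candidate.
proc2 [208, 353] → overlapped-by → excluded.
proc3 [341, 701] → after → candidate.
proc5 [662, 725] → after → candidate.
proc6 [350, 355] → after → candidate.
proc7 [295, 449] → overlapped-by → excluded.
proc8 [450, 565] → after → candidate.
proc9 [161, 230] → during → excluded.
Among candidates, earliest start is 341 → proc3.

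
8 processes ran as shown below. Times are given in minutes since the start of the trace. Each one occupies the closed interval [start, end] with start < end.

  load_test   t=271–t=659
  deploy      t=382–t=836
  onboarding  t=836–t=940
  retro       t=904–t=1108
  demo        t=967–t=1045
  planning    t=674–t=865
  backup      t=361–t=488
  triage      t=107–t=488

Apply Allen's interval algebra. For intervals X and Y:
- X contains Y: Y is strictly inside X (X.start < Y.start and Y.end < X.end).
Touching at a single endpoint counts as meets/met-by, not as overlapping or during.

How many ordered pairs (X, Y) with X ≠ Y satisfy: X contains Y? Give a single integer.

2

Checking all 56 ordered pairs for relation 'contains'; matching pairs in alphabetical order:
(load_test, backup): load_test contains backup ✓
(retro, demo): retro contains demo ✓
Count: 2.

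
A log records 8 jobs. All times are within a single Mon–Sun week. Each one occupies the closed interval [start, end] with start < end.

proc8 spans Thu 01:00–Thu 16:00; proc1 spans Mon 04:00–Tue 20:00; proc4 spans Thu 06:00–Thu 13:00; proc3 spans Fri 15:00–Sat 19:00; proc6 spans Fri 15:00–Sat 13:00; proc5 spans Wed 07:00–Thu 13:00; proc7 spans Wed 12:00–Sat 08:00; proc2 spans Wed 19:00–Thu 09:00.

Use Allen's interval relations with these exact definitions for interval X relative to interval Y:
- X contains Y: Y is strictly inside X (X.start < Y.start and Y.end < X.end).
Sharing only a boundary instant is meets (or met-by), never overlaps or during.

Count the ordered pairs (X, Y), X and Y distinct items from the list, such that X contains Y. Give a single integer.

5

Checking all 56 ordered pairs for relation 'contains'; matching pairs in alphabetical order:
(proc5, proc2): proc5 contains proc2 ✓
(proc7, proc2): proc7 contains proc2 ✓
(proc7, proc4): proc7 contains proc4 ✓
(proc7, proc8): proc7 contains proc8 ✓
(proc8, proc4): proc8 contains proc4 ✓
Count: 5.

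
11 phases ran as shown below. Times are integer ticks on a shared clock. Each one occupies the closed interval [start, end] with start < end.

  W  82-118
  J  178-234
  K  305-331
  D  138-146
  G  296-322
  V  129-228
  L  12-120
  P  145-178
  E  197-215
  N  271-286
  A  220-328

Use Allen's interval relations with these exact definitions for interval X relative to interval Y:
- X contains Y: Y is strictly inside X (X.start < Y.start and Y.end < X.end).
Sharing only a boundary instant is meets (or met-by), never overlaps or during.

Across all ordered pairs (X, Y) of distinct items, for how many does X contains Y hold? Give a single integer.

7

Checking all 110 ordered pairs for relation 'contains'; matching pairs in alphabetical order:
(A, G): A contains G ✓
(A, N): A contains N ✓
(J, E): J contains E ✓
(L, W): L contains W ✓
(V, D): V contains D ✓
(V, E): V contains E ✓
(V, P): V contains P ✓
Count: 7.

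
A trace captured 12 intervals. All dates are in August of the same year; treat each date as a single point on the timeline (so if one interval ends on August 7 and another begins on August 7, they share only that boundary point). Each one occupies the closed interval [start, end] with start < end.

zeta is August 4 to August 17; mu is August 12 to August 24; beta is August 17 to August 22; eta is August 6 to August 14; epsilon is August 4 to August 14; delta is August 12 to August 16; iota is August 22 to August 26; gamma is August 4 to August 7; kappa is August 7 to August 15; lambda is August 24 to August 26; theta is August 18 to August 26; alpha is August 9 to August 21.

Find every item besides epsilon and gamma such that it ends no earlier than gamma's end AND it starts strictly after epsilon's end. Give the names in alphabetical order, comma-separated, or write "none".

beta, iota, lambda, theta

Conditions: its end is no earlier than gamma's end (X.end >= August 7) AND its start is strictly after epsilon's end (X.start > August 14).
alpha: end August 21 >= August 7? ✓; start August 9 > August 14? ✗ → no.
beta: end August 22 >= August 7? ✓; start August 17 > August 14? ✓ → yes.
delta: end August 16 >= August 7? ✓; start August 12 > August 14? ✗ → no.
eta: end August 14 >= August 7? ✓; start August 6 > August 14? ✗ → no.
iota: end August 26 >= August 7? ✓; start August 22 > August 14? ✓ → yes.
kappa: end August 15 >= August 7? ✓; start August 7 > August 14? ✗ → no.
lambda: end August 26 >= August 7? ✓; start August 24 > August 14? ✓ → yes.
mu: end August 24 >= August 7? ✓; start August 12 > August 14? ✗ → no.
theta: end August 26 >= August 7? ✓; start August 18 > August 14? ✓ → yes.
zeta: end August 17 >= August 7? ✓; start August 4 > August 14? ✗ → no.
Result: beta, iota, lambda, theta.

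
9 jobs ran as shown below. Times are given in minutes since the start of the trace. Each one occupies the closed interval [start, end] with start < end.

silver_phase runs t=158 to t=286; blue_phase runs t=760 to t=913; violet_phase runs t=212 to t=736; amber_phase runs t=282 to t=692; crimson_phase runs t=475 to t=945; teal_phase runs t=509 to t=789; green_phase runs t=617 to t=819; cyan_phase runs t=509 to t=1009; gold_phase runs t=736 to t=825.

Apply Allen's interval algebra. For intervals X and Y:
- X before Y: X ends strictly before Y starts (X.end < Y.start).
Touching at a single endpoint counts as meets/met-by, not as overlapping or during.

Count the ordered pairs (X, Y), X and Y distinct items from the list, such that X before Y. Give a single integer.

Checking all 72 ordered pairs for relation 'before'; matching pairs in alphabetical order:
(amber_phase, blue_phase): amber_phase before blue_phase ✓
(amber_phase, gold_phase): amber_phase before gold_phase ✓
(silver_phase, blue_phase): silver_phase before blue_phase ✓
(silver_phase, crimson_phase): silver_phase before crimson_phase ✓
(silver_phase, cyan_phase): silver_phase before cyan_phase ✓
(silver_phase, gold_phase): silver_phase before gold_phase ✓
(silver_phase, green_phase): silver_phase before green_phase ✓
(silver_phase, teal_phase): silver_phase before teal_phase ✓
(violet_phase, blue_phase): violet_phase before blue_phase ✓
Count: 9.

9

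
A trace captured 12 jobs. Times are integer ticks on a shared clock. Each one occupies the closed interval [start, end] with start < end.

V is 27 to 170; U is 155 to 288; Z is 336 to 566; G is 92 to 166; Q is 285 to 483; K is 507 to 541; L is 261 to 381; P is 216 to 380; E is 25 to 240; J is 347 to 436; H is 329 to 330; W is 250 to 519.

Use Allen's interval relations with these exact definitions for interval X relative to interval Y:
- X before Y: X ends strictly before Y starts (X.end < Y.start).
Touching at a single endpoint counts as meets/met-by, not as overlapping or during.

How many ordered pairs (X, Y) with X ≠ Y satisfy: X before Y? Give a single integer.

34

Checking all 132 ordered pairs for relation 'before'; matching pairs in alphabetical order:
(E, H): E before H ✓
(E, J): E before J ✓
(E, K): E before K ✓
(E, L): E before L ✓
(E, Q): E before Q ✓
(E, W): E before W ✓
(E, Z): E before Z ✓
(G, H): G before H ✓
(G, J): G before J ✓
(G, K): G before K ✓
(G, L): G before L ✓
(G, P): G before P ✓
(G, Q): G before Q ✓
(G, W): G before W ✓
(G, Z): G before Z ✓
(H, J): H before J ✓
(H, K): H before K ✓
(H, Z): H before Z ✓
(J, K): J before K ✓
(L, K): L before K ✓
(P, K): P before K ✓
(Q, K): Q before K ✓
(U, H): U before H ✓
(U, J): U before J ✓
... plus 10 further pairs not listed.
Count: 34.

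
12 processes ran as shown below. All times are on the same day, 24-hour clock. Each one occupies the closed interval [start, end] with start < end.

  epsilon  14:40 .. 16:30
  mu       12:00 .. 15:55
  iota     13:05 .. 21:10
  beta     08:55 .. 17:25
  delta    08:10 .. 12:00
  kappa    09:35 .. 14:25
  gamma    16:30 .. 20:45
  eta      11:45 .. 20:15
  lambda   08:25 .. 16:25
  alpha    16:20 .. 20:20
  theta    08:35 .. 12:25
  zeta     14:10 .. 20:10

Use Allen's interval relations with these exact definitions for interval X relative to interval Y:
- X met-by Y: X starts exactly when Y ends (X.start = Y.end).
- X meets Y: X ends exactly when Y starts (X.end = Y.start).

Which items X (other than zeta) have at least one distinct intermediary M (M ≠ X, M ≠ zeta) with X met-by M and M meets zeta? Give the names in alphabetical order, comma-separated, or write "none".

none

Target zeta = [14:10, 20:10].
Intermediaries M with M meets zeta: none.
Union: none.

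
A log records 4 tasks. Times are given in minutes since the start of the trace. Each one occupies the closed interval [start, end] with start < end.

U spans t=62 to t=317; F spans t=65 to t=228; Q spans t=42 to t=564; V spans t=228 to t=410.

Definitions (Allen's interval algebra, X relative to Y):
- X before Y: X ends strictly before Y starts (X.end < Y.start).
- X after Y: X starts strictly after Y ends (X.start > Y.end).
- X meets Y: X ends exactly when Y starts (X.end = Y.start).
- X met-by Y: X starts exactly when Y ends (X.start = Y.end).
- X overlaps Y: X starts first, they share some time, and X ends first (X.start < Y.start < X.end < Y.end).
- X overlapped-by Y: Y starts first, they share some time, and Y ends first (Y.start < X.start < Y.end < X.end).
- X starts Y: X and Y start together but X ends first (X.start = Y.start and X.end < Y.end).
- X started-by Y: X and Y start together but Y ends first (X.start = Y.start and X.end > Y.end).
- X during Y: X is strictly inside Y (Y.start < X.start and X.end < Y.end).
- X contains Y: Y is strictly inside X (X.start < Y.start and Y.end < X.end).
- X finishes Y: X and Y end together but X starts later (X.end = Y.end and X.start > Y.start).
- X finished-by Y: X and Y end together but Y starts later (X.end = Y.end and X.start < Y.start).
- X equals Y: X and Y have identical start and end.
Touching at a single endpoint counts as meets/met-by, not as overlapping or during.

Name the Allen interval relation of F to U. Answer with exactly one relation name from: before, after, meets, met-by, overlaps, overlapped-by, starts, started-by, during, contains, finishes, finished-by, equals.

during

F = [t=65, t=228]; U = [t=62, t=317].
Compare endpoints: F.start > U.start, F.start < U.end, F.end > U.start, F.end < U.end.
That pattern is 'during'.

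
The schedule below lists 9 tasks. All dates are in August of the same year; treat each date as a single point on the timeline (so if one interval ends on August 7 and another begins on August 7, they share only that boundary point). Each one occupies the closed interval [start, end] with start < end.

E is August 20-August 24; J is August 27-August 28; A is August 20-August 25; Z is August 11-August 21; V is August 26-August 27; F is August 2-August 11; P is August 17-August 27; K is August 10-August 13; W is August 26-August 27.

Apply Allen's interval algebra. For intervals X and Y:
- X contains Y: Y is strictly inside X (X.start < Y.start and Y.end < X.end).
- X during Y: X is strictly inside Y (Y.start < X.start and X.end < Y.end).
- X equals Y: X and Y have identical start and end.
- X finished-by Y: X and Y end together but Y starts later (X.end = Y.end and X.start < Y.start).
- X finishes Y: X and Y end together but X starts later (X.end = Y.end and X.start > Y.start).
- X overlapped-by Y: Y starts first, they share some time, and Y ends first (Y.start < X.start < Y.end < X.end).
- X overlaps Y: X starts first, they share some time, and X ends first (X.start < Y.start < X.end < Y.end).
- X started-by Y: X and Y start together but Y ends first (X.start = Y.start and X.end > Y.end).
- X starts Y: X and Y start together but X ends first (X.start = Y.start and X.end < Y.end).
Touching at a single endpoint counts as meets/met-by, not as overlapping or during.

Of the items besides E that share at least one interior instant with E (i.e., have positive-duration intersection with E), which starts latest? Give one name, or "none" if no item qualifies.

Target E = [August 20, August 24].
A [August 20, August 25] → started-by → candidate.
F [August 2, August 11] → before → excluded.
J [August 27, August 28] → after → excluded.
K [August 10, August 13] → before → excluded.
P [August 17, August 27] → contains → candidate.
V [August 26, August 27] → after → excluded.
W [August 26, August 27] → after → excluded.
Z [August 11, August 21] → overlaps → candidate.
Among candidates, latest start is August 20 → A.

A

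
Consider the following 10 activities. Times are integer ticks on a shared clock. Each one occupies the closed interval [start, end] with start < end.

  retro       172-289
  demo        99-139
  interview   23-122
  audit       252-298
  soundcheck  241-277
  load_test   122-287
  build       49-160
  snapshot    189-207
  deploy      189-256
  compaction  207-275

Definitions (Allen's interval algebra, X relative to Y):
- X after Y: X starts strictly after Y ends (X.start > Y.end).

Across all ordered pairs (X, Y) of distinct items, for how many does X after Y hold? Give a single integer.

20

Checking all 90 ordered pairs for relation 'after'; matching pairs in alphabetical order:
(audit, build): audit after build ✓
(audit, demo): audit after demo ✓
(audit, interview): audit after interview ✓
(audit, snapshot): audit after snapshot ✓
(compaction, build): compaction after build ✓
(compaction, demo): compaction after demo ✓
(compaction, interview): compaction after interview ✓
(deploy, build): deploy after build ✓
(deploy, demo): deploy after demo ✓
(deploy, interview): deploy after interview ✓
(retro, build): retro after build ✓
(retro, demo): retro after demo ✓
(retro, interview): retro after interview ✓
(snapshot, build): snapshot after build ✓
(snapshot, demo): snapshot after demo ✓
(snapshot, interview): snapshot after interview ✓
(soundcheck, build): soundcheck after build ✓
(soundcheck, demo): soundcheck after demo ✓
(soundcheck, interview): soundcheck after interview ✓
(soundcheck, snapshot): soundcheck after snapshot ✓
Count: 20.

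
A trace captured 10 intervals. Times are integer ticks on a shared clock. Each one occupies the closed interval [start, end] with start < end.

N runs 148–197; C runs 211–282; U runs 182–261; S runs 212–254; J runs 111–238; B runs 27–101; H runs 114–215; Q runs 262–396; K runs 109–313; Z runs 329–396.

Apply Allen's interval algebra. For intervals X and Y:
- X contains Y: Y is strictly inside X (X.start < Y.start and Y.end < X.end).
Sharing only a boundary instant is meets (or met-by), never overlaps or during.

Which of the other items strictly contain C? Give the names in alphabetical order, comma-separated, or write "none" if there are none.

K

Target C = [211, 282].
B [27, 101] → before → no.
H [114, 215] → overlaps → no.
J [111, 238] → overlaps → no.
K [109, 313] → contains → yes.
N [148, 197] → before → no.
Q [262, 396] → overlapped-by → no.
S [212, 254] → during → no.
U [182, 261] → overlaps → no.
Z [329, 396] → after → no.
Result: K.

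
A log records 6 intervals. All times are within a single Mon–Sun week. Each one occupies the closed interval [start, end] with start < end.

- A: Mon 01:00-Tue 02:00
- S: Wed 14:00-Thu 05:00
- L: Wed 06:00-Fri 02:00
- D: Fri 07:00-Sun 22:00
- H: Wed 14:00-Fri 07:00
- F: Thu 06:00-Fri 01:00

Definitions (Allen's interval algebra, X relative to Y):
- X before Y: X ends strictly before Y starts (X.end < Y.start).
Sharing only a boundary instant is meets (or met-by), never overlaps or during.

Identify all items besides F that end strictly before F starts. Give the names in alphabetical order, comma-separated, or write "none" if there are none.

Target F = [Thu 06:00, Fri 01:00].
A [Mon 01:00, Tue 02:00] → before → yes.
D [Fri 07:00, Sun 22:00] → after → no.
H [Wed 14:00, Fri 07:00] → contains → no.
L [Wed 06:00, Fri 02:00] → contains → no.
S [Wed 14:00, Thu 05:00] → before → yes.
Result: A, S.

A, S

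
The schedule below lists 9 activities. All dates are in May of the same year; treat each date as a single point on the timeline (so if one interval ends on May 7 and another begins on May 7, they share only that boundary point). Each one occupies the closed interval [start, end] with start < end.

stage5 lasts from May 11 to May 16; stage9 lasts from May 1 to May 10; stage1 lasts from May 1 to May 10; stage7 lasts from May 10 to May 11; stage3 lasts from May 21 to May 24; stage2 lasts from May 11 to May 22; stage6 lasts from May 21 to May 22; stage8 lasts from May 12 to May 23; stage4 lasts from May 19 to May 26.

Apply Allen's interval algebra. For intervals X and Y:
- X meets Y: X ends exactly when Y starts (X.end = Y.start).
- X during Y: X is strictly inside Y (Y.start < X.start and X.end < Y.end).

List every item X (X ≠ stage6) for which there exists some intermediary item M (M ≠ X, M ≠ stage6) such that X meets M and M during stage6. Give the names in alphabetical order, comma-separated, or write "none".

none

Target stage6 = [May 21, May 22].
Intermediaries M with M during stage6: none.
Union: none.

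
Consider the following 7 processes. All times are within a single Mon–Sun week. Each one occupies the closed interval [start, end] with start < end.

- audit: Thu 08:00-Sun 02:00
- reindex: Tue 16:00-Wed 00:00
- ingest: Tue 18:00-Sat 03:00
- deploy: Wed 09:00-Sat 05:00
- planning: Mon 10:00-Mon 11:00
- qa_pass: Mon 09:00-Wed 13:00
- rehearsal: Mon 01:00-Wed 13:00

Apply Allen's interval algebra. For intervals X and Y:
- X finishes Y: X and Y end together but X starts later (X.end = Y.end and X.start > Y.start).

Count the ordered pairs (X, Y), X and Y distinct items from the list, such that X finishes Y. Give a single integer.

Checking all 42 ordered pairs for relation 'finishes'; matching pairs in alphabetical order:
(qa_pass, rehearsal): qa_pass finishes rehearsal ✓
Count: 1.

1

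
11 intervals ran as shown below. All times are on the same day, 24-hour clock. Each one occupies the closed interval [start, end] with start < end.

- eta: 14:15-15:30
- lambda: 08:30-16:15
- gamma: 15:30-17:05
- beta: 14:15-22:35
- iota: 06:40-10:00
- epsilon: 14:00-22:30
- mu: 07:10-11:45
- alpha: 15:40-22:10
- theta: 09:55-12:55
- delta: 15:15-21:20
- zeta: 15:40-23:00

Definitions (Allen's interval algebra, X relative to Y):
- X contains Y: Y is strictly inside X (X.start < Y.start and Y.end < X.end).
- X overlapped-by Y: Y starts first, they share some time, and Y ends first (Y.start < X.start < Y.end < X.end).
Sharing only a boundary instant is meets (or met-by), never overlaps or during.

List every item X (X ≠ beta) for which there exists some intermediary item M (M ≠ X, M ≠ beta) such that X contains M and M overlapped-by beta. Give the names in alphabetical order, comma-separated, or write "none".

Target beta = [14:15, 22:35].
Intermediaries M with M overlapped-by beta: zeta.
Via zeta — items with X contains zeta: none.
Union: none.

none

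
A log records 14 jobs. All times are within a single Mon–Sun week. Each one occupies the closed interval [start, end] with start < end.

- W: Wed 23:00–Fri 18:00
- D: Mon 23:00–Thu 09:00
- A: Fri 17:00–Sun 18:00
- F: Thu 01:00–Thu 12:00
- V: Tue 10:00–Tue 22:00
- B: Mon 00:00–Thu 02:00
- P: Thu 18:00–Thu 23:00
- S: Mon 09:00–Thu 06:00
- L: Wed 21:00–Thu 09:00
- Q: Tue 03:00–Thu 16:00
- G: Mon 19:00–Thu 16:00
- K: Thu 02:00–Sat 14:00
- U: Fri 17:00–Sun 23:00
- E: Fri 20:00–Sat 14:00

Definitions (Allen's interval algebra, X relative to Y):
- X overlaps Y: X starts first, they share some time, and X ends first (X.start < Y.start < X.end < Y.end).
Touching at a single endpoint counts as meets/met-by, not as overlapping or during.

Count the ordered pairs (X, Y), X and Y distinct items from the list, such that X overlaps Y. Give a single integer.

Checking all 182 ordered pairs for relation 'overlaps'; matching pairs in alphabetical order:
(B, D): B overlaps D ✓
(B, F): B overlaps F ✓
(B, G): B overlaps G ✓
(B, L): B overlaps L ✓
(B, Q): B overlaps Q ✓
(B, S): B overlaps S ✓
(B, W): B overlaps W ✓
(D, F): D overlaps F ✓
(D, K): D overlaps K ✓
(D, Q): D overlaps Q ✓
(D, W): D overlaps W ✓
(F, K): F overlaps K ✓
(G, K): G overlaps K ✓
(G, W): G overlaps W ✓
(K, A): K overlaps A ✓
(K, U): K overlaps U ✓
(L, F): L overlaps F ✓
(L, K): L overlaps K ✓
(L, W): L overlaps W ✓
(Q, K): Q overlaps K ✓
(Q, W): Q overlaps W ✓
(S, D): S overlaps D ✓
(S, F): S overlaps F ✓
(S, G): S overlaps G ✓
... plus 7 further pairs not listed.
Count: 31.

31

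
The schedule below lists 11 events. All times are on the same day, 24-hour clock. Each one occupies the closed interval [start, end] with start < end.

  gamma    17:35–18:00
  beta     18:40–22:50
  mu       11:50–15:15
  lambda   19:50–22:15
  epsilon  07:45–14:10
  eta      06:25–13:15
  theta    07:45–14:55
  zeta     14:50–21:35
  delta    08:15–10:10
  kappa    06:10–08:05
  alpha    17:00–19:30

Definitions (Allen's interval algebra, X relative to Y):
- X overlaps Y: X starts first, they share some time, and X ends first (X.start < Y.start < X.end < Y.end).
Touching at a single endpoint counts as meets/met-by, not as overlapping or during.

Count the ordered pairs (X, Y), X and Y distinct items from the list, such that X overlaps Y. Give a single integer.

Checking all 110 ordered pairs for relation 'overlaps'; matching pairs in alphabetical order:
(alpha, beta): alpha overlaps beta ✓
(epsilon, mu): epsilon overlaps mu ✓
(eta, epsilon): eta overlaps epsilon ✓
(eta, mu): eta overlaps mu ✓
(eta, theta): eta overlaps theta ✓
(kappa, epsilon): kappa overlaps epsilon ✓
(kappa, eta): kappa overlaps eta ✓
(kappa, theta): kappa overlaps theta ✓
(mu, zeta): mu overlaps zeta ✓
(theta, mu): theta overlaps mu ✓
(theta, zeta): theta overlaps zeta ✓
(zeta, beta): zeta overlaps beta ✓
(zeta, lambda): zeta overlaps lambda ✓
Count: 13.

13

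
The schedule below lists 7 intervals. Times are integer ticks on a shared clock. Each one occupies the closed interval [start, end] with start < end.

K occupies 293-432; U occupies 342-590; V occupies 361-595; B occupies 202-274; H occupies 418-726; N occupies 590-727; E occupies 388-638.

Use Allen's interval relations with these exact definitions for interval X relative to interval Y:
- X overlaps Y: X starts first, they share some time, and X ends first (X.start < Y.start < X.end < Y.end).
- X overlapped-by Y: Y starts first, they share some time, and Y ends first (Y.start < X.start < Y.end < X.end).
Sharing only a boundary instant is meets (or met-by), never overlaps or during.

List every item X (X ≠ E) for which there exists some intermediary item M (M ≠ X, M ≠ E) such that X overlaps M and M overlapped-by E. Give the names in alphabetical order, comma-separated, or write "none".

H, K, U, V

Target E = [388, 638].
Intermediaries M with M overlapped-by E: H, N.
Via H — items with X overlaps H: K, U, V.
Via N — items with X overlaps N: H, V.
Union: H, K, U, V.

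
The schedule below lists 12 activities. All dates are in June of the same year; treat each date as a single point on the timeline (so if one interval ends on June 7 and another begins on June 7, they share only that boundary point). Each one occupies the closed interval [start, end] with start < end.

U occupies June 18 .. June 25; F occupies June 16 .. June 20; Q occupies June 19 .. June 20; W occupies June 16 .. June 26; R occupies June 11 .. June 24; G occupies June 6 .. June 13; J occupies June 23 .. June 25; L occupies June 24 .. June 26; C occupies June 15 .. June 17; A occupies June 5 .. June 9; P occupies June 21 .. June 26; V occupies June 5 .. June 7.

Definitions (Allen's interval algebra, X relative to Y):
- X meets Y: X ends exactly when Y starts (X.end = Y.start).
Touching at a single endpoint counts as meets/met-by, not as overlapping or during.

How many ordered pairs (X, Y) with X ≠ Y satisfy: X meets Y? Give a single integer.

Checking all 132 ordered pairs for relation 'meets'; matching pairs in alphabetical order:
(R, L): R meets L ✓
Count: 1.

1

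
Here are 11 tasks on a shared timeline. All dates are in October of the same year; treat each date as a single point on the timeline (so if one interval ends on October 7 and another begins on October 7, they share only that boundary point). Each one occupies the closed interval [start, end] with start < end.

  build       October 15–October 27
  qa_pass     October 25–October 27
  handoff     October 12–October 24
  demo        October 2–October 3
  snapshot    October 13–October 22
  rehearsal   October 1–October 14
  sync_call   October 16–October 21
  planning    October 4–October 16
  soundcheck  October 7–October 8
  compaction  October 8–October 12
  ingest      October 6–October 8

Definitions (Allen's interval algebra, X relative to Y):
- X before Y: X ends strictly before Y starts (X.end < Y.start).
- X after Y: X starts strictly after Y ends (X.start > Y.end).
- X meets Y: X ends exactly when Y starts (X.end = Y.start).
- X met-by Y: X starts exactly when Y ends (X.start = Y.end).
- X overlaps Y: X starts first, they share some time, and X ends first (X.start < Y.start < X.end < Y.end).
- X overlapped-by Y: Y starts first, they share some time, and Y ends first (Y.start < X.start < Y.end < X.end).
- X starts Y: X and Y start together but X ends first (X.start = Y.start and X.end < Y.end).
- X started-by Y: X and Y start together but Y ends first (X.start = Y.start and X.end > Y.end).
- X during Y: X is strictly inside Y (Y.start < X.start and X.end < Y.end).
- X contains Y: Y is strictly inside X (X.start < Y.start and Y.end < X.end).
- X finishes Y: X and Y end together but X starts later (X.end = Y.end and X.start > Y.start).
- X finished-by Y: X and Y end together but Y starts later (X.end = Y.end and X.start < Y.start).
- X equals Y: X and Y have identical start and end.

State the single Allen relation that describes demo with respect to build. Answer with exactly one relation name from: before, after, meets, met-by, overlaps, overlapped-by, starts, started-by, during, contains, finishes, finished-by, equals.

before

demo = [October 2, October 3]; build = [October 15, October 27].
Compare endpoints: demo.start < build.start, demo.start < build.end, demo.end < build.start, demo.end < build.end.
That pattern is 'before'.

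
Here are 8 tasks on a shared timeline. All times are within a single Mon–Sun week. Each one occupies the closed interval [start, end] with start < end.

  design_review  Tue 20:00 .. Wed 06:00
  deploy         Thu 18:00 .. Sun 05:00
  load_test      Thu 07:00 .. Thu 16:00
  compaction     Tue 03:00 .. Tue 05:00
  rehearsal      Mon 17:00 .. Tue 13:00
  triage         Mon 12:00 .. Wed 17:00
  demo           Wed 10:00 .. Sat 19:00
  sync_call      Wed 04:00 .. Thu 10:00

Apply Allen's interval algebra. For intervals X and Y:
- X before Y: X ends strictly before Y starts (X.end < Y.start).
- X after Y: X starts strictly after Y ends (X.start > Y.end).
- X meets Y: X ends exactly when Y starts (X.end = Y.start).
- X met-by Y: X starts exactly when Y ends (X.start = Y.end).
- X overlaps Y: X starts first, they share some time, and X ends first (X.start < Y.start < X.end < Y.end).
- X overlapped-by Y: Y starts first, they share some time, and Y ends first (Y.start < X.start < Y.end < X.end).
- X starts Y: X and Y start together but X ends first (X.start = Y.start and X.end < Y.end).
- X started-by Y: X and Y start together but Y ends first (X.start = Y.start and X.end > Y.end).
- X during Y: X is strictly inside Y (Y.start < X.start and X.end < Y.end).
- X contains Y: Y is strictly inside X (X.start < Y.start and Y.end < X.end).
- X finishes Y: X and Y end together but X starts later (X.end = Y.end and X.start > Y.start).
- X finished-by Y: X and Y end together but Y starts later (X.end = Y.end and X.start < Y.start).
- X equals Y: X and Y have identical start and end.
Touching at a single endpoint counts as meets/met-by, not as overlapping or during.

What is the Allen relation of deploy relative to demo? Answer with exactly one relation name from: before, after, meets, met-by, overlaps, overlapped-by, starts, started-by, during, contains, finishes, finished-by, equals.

overlapped-by

deploy = [Thu 18:00, Sun 05:00]; demo = [Wed 10:00, Sat 19:00].
Compare endpoints: deploy.start > demo.start, deploy.start < demo.end, deploy.end > demo.start, deploy.end > demo.end.
That pattern is 'overlapped-by'.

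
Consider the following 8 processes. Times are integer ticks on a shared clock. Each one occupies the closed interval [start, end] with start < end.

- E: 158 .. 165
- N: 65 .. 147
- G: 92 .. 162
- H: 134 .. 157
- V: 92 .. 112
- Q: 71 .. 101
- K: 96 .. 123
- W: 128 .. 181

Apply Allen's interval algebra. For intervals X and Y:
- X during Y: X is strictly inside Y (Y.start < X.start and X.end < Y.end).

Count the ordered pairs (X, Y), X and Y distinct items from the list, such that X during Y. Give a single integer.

Checking all 56 ordered pairs for relation 'during'; matching pairs in alphabetical order:
(E, W): E during W ✓
(H, G): H during G ✓
(H, W): H during W ✓
(K, G): K during G ✓
(K, N): K during N ✓
(Q, N): Q during N ✓
(V, N): V during N ✓
Count: 7.

7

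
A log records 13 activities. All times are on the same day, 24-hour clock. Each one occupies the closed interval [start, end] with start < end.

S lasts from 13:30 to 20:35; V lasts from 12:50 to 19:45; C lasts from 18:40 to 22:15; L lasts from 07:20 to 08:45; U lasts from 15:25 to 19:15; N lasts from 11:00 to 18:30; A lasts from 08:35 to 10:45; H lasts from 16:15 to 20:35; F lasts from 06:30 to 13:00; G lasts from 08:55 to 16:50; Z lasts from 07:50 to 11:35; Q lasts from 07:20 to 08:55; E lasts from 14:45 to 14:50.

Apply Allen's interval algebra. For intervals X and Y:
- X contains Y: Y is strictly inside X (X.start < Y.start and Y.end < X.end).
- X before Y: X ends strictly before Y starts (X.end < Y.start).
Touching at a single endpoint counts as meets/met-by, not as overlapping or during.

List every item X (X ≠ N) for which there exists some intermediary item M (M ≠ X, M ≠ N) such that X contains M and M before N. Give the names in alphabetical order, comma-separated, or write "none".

Target N = [11:00, 18:30].
Intermediaries M with M before N: A, L, Q.
Via A — items with X contains A: F, Z.
Via L — items with X contains L: F.
Via Q — items with X contains Q: F.
Union: F, Z.

F, Z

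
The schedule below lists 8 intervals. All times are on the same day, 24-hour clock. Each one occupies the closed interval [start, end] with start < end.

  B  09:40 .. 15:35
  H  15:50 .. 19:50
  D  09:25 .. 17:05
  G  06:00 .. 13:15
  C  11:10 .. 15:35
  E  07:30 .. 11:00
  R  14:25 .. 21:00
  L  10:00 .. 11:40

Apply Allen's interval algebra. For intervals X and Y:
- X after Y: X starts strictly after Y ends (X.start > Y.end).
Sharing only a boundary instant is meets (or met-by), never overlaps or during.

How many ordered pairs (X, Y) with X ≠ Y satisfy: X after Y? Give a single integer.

Checking all 56 ordered pairs for relation 'after'; matching pairs in alphabetical order:
(C, E): C after E ✓
(H, B): H after B ✓
(H, C): H after C ✓
(H, E): H after E ✓
(H, G): H after G ✓
(H, L): H after L ✓
(R, E): R after E ✓
(R, G): R after G ✓
(R, L): R after L ✓
Count: 9.

9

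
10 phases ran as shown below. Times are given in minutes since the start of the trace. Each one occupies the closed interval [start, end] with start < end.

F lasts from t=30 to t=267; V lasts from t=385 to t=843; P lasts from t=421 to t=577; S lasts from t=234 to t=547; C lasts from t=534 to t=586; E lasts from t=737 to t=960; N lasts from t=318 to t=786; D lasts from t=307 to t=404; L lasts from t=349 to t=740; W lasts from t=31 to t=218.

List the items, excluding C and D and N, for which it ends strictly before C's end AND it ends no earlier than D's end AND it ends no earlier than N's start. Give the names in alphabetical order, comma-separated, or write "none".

P, S

Conditions: its end is strictly before C's end (X.end < t=586) AND its end is no earlier than D's end (X.end >= t=404) AND its end is no earlier than N's start (X.end >= t=318).
E: end t=960 < t=586? ✗; end t=960 >= t=404? ✓; end t=960 >= t=318? ✓ → no.
F: end t=267 < t=586? ✓; end t=267 >= t=404? ✗; end t=267 >= t=318? ✗ → no.
L: end t=740 < t=586? ✗; end t=740 >= t=404? ✓; end t=740 >= t=318? ✓ → no.
P: end t=577 < t=586? ✓; end t=577 >= t=404? ✓; end t=577 >= t=318? ✓ → yes.
S: end t=547 < t=586? ✓; end t=547 >= t=404? ✓; end t=547 >= t=318? ✓ → yes.
V: end t=843 < t=586? ✗; end t=843 >= t=404? ✓; end t=843 >= t=318? ✓ → no.
W: end t=218 < t=586? ✓; end t=218 >= t=404? ✗; end t=218 >= t=318? ✗ → no.
Result: P, S.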